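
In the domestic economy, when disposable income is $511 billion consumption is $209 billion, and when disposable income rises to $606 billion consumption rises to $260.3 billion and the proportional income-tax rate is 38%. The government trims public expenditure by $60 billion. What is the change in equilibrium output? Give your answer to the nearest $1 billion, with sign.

MPC = ΔC/ΔYd = (260.3 − 209)/(606 − 511) = 51.3/95 = 0.54.
Spending multiplier = 1/(1 − c(1−t)) = 1/(1 − 0.54×0.62) = 1/0.6652 ≈ 1.503.
ΔY = k × ΔG = (−$60 billion) / 0.6652 ≈ −$90 billion.

−$90 billion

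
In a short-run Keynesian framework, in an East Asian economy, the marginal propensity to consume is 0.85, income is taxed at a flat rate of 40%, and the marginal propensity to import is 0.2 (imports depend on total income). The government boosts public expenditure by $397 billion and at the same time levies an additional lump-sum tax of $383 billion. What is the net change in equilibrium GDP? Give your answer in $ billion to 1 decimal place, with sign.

Expenditure multiplier = 1/(1 − c(1−t) + m) = 1/(1 − 0.85×0.6 + 0.2) = 1/0.69 ≈ 1.449.
ΔG contributes k·ΔG = (+$397 billion) / 0.69 ≈ +$575.4 billion.
ΔT of +$383 billion changes first-round spending by −c·ΔT = −$325.55 billion, contributing k·(−c·ΔT) = (−$325.55 billion) / 0.69 ≈ −$471.8 billion.
Net ΔY = k(ΔG − c·ΔT) = (+$71.45 billion) / 0.69 ≈ +$103.6 billion.

+$103.6 billion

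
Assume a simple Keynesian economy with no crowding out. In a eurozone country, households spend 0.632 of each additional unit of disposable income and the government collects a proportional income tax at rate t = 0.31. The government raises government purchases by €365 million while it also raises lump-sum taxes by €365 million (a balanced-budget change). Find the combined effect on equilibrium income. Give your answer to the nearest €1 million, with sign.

Expenditure multiplier = 1/(1 − c(1−t)) = 1/(1 − 0.632×0.69) = 1/0.56392 ≈ 1.773.
ΔG contributes k·ΔG = (+€365 million) / 0.56392 ≈ +€647.3 million.
ΔT of +€365 million changes first-round spending by −c·ΔT = −€230.68 million, contributing k·(−c·ΔT) = (−€230.68 million) / 0.56392 ≈ −€409.1 million.
Net ΔY = k(ΔG − c·ΔT) = (+€134.32 million) / 0.56392 ≈ +€238 million.

+€238 million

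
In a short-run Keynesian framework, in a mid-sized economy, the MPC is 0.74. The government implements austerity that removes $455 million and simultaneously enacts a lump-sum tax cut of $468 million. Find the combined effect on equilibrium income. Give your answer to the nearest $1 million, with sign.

−$418 million

Expenditure multiplier = 1/(1 − MPC) = 1/(1 − 0.74) = 1/0.26 ≈ 3.846.
ΔG contributes k·ΔG = (−$455 million) / 0.26 = −$1,750 million.
ΔT of −$468 million changes first-round spending by −c·ΔT = +$346.32 million, contributing k·(−c·ΔT) = (+$346.32 million) / 0.26 = +$1,332 million.
Net ΔY = k(ΔG − c·ΔT) = (−$108.68 million) / 0.26 = −$418 million.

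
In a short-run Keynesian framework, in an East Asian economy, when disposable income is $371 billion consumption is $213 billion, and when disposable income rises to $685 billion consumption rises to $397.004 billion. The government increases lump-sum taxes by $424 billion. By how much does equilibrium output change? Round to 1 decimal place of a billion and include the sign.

−$600.2 billion

MPC = ΔC/ΔYd = (397.004 − 213)/(685 − 371) = 184.004/314 = 0.586.
A lump-sum tax change of +$424 billion shifts disposable income by −$424 billion; first-round consumption changes by −c × ΔT = −0.586 × (+$424 billion) = −$248.464 billion.
Expenditure multiplier = 1/(1 − MPC) = 1/(1 − 0.586) = 1/0.414 ≈ 2.415.
The tax multiplier is −c × k ≈ −1.415, so ΔY = k × (−c·ΔT) = (−$248.464 billion) / 0.414 ≈ −$600.2 billion.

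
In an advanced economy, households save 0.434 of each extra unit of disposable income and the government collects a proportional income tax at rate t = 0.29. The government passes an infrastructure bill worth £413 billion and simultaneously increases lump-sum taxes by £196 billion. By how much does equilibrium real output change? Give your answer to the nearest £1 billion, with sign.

+£505 billion

MPC = 1 − MPS = 1 − 0.434 = 0.566.
Expenditure multiplier = 1/(1 − c(1−t)) = 1/(1 − 0.566×0.71) = 1/0.59814 ≈ 1.672.
ΔG contributes k·ΔG = (+£413 billion) / 0.59814 ≈ +£690.5 billion.
ΔT of +£196 billion changes first-round spending by −c·ΔT = −£110.936 billion, contributing k·(−c·ΔT) = (−£110.936 billion) / 0.59814 ≈ −£185.5 billion.
Net ΔY = k(ΔG − c·ΔT) = (+£302.064 billion) / 0.59814 ≈ +£505 billion.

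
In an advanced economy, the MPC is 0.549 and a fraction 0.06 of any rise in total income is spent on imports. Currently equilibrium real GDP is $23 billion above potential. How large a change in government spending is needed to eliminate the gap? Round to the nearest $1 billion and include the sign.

Spending multiplier = 1/(1 − c + m) = 1/(1 − 0.549 + 0.06) = 1/0.511 ≈ 1.957.
Need ΔY = −$23 billion, so ΔG = ΔY/k = (−$23 billion) × 0.511 ≈ −$12 billion.
The government should cut government spending by $12 billion.

−$12 billion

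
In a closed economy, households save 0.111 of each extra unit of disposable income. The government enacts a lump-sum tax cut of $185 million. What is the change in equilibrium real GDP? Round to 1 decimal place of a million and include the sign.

+$1,481.7 million

MPC = 1 − MPS = 1 − 0.111 = 0.889.
A lump-sum tax change of −$185 million shifts disposable income by +$185 million; first-round consumption changes by −c × ΔT = −0.889 × (−$185 million) = +$164.465 million.
Expenditure multiplier = 1/(1 − MPC) = 1/(1 − 0.889) = 1/0.111 ≈ 9.009.
The tax multiplier is −c × k ≈ −8.009, so ΔY = k × (−c·ΔT) = (+$164.465 million) / 0.111 ≈ +$1,481.7 million.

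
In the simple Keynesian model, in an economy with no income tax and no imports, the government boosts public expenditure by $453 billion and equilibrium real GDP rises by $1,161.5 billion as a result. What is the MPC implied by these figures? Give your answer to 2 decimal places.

0.61

Implied spending multiplier k = ΔY/ΔG = 1,161.5/453 ≈ 2.564.
Since k = 1/(1 − MPC), MPC = 1 − 1/k = 1 − ΔG/ΔY = 1 − 453/1,161.5 ≈ 0.61.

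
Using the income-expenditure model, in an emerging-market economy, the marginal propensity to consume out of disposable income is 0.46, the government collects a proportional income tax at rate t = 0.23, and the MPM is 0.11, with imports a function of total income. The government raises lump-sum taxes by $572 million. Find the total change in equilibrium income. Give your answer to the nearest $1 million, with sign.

A lump-sum tax change of +$572 million shifts disposable income by −$572 million; first-round consumption changes by −c × ΔT = −0.46 × (+$572 million) = −$263.12 million.
Expenditure multiplier = 1/(1 − c(1−t) + m) = 1/(1 − 0.46×0.77 + 0.11) = 1/0.7558 ≈ 1.323.
The tax multiplier is −c × k ≈ −0.609, so ΔY = k × (−c·ΔT) = (−$263.12 million) / 0.7558 ≈ −$348 million.

−$348 million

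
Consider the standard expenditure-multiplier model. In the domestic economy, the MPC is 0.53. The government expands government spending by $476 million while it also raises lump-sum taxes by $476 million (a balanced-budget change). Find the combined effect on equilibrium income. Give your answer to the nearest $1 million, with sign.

Expenditure multiplier = 1/(1 − MPC) = 1/(1 − 0.53) = 1/0.47 ≈ 2.128.
ΔG contributes k·ΔG = (+$476 million) / 0.47 ≈ +$1,012.8 million.
ΔT of +$476 million changes first-round spending by −c·ΔT = −$252.28 million, contributing k·(−c·ΔT) = (−$252.28 million) / 0.47 ≈ −$536.8 million.
With ΔG = ΔT and no other leakages, the balanced-budget multiplier is 1, so ΔY = ΔG = +$476 million.

+$476 million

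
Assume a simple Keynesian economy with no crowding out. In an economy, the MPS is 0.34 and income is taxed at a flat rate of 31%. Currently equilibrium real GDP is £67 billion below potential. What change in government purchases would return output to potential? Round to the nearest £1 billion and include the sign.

+£36 billion

MPC = 1 − MPS = 1 − 0.34 = 0.66.
Spending multiplier = 1/(1 − c(1−t)) = 1/(1 − 0.66×0.69) = 1/0.5446 ≈ 1.836.
Need ΔY = +£67 billion, so ΔG = ΔY/k = (+£67 billion) × 0.5446 ≈ +£36 billion.
The government should increase government purchases by £36 billion.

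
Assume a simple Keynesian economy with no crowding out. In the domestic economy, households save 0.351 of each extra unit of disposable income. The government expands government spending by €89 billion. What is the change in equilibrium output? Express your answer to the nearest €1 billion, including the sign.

MPC = 1 − MPS = 1 − 0.351 = 0.649.
Spending multiplier = 1/(1 − MPC) = 1/(1 − 0.649) = 1/0.351 ≈ 2.849.
ΔY = k × ΔG = (+€89 billion) / 0.351 ≈ +€254 billion.

+€254 billion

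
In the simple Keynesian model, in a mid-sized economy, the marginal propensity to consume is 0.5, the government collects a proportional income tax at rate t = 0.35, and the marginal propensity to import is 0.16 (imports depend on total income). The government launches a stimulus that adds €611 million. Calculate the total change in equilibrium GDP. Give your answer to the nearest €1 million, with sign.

Expenditure multiplier = 1/(1 − c(1−t) + m) = 1/(1 − 0.5×0.65 + 0.16) = 1/0.835 ≈ 1.198.
ΔY = k × ΔG = (+€611 million) / 0.835 ≈ +€732 million.

+€732 million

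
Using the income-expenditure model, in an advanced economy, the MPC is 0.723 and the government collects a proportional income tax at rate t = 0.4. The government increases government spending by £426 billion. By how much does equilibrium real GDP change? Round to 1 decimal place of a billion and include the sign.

+£752.4 billion

Expenditure multiplier = 1/(1 − c(1−t)) = 1/(1 − 0.723×0.6) = 1/0.5662 ≈ 1.766.
ΔY = k × ΔG = (+£426 billion) / 0.5662 ≈ +£752.4 billion.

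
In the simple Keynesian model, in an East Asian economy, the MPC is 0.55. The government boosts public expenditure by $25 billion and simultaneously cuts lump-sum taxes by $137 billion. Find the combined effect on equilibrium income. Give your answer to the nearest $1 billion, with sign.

Expenditure multiplier = 1/(1 − MPC) = 1/(1 − 0.55) = 1/0.45 ≈ 2.222.
ΔG contributes k·ΔG = (+$25 billion) / 0.45 ≈ +$55.6 billion.
ΔT of −$137 billion changes first-round spending by −c·ΔT = +$75.35 billion, contributing k·(−c·ΔT) = (+$75.35 billion) / 0.45 ≈ +$167.4 billion.
Net ΔY = k(ΔG − c·ΔT) = (+$100.35 billion) / 0.45 = +$223 billion.

+$223 billion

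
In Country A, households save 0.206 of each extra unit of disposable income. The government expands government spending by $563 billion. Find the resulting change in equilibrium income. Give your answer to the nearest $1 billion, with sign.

+$2,733 billion

MPC = 1 − MPS = 1 − 0.206 = 0.794.
Government-spending multiplier = 1/(1 − MPC) = 1/(1 − 0.794) = 1/0.206 ≈ 4.854.
ΔY = k × ΔG = (+$563 billion) / 0.206 ≈ +$2,733 billion.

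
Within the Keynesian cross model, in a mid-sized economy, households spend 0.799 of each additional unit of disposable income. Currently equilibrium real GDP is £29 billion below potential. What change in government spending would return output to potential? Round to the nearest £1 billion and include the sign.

Spending multiplier = 1/(1 − MPC) = 1/(1 − 0.799) = 1/0.201 ≈ 4.975.
Need ΔY = +£29 billion, so ΔG = ΔY/k = (+£29 billion) × 0.201 ≈ +£6 billion.
The government should increase government spending by £6 billion.

+£6 billion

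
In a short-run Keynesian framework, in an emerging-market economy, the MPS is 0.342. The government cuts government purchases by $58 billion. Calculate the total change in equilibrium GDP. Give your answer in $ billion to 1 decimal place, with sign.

−$169.6 billion

MPC = 1 − MPS = 1 − 0.342 = 0.658.
Expenditure multiplier = 1/(1 − MPC) = 1/(1 − 0.658) = 1/0.342 ≈ 2.924.
ΔY = k × ΔG = (−$58 billion) / 0.342 ≈ −$169.6 billion.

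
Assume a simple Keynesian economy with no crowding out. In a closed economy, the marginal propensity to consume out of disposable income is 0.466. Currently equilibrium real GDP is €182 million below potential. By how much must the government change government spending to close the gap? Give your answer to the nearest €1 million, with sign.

+€97 million

Spending multiplier = 1/(1 − MPC) = 1/(1 − 0.466) = 1/0.534 ≈ 1.873.
Need ΔY = +€182 million, so ΔG = ΔY/k = (+€182 million) × 0.534 ≈ +€97 million.
The government should increase government spending by €97 million.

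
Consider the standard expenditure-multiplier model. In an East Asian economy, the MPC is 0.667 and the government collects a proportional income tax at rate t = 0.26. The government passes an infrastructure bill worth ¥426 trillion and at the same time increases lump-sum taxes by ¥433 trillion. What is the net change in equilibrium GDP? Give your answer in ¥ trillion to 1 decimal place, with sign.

Expenditure multiplier = 1/(1 − c(1−t)) = 1/(1 − 0.667×0.74) = 1/0.50642 ≈ 1.975.
ΔG contributes k·ΔG = (+¥426 trillion) / 0.50642 ≈ +¥841.2 trillion.
ΔT of +¥433 trillion changes first-round spending by −c·ΔT = −¥288.811 trillion, contributing k·(−c·ΔT) = (−¥288.811 trillion) / 0.50642 ≈ −¥570.3 trillion.
Net ΔY = k(ΔG − c·ΔT) = (+¥137.189 trillion) / 0.50642 ≈ +¥270.9 trillion.

+¥270.9 trillion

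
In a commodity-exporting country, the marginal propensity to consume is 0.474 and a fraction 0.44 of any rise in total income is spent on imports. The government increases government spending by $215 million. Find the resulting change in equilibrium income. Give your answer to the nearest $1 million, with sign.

+$223 million

Spending multiplier = 1/(1 − c + m) = 1/(1 − 0.474 + 0.44) = 1/0.966 ≈ 1.035.
ΔY = k × ΔG = (+$215 million) / 0.966 ≈ +$223 million.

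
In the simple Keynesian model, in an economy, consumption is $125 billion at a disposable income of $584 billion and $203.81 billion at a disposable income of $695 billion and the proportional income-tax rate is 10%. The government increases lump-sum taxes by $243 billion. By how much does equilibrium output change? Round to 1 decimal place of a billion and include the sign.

MPC = ΔC/ΔYd = (203.81 − 125)/(695 − 584) = 78.81/111 = 0.71.
A lump-sum tax change of +$243 billion shifts disposable income by −$243 billion; first-round consumption changes by −c × ΔT = −0.71 × (+$243 billion) = −$172.53 billion.
Expenditure multiplier = 1/(1 − c(1−t)) = 1/(1 − 0.71×0.9) = 1/0.361 ≈ 2.77.
The tax multiplier is −c × k ≈ −1.967, so ΔY = k × (−c·ΔT) = (−$172.53 billion) / 0.361 ≈ −$477.9 billion.

−$477.9 billion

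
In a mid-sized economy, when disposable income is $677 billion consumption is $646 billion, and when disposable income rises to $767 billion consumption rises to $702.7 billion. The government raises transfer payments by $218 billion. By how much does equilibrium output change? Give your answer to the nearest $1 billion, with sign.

MPC = ΔC/ΔYd = (702.7 − 646)/(767 − 677) = 56.7/90 = 0.63.
The transfer change shifts disposable income by +$218 billion, so first-round consumption changes by c·ΔTR = 0.63 × (+$218 billion) = +$137.34 billion.
Expenditure multiplier = 1/(1 − MPC) = 1/(1 − 0.63) = 1/0.37 ≈ 2.703.
The transfer multiplier is c × k ≈ 1.703, so ΔY = k × (c·ΔTR) = (+$137.34 billion) / 0.37 ≈ +$371 billion.

+$371 billion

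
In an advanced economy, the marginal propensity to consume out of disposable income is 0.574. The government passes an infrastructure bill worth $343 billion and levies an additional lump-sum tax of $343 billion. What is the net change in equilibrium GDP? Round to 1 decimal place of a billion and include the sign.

+$343.0 billion

Expenditure multiplier = 1/(1 − MPC) = 1/(1 − 0.574) = 1/0.426 ≈ 2.347.
ΔG contributes k·ΔG = (+$343 billion) / 0.426 ≈ +$805.2 billion.
ΔT of +$343 billion changes first-round spending by −c·ΔT = −$196.882 billion, contributing k·(−c·ΔT) = (−$196.882 billion) / 0.426 ≈ −$462.2 billion.
With ΔG = ΔT and no other leakages, the balanced-budget multiplier is 1, so ΔY = ΔG = +$343 billion.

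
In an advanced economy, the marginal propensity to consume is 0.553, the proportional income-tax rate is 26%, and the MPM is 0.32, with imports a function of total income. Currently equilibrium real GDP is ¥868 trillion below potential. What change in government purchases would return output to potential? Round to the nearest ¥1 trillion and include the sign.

Spending multiplier = 1/(1 − c(1−t) + m) = 1/(1 − 0.553×0.74 + 0.32) = 1/0.91078 ≈ 1.098.
Need ΔY = +¥868 trillion, so ΔG = ΔY/k = (+¥868 trillion) × 0.91078 ≈ +¥791 trillion.
The government should increase government purchases by ¥791 trillion.

+¥791 trillion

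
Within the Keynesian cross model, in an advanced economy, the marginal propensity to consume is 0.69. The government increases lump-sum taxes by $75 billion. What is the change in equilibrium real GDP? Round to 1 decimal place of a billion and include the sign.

A lump-sum tax change of +$75 billion shifts disposable income by −$75 billion; first-round consumption changes by −c × ΔT = −0.69 × (+$75 billion) = −$51.75 billion.
Expenditure multiplier = 1/(1 − MPC) = 1/(1 − 0.69) = 1/0.31 ≈ 3.226.
The tax multiplier is −c × k ≈ −2.226, so ΔY = k × (−c·ΔT) = (−$51.75 billion) / 0.31 ≈ −$166.9 billion.

−$166.9 billion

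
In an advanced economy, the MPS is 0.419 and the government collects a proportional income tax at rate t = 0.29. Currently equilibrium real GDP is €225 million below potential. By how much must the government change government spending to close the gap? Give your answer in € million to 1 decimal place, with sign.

+€132.2 million

MPC = 1 − MPS = 1 − 0.419 = 0.581.
Spending multiplier = 1/(1 − c(1−t)) = 1/(1 − 0.581×0.71) = 1/0.58749 ≈ 1.702.
Need ΔY = +€225 million, so ΔG = ΔY/k = (+€225 million) × 0.58749 ≈ +€132.2 million.
The government should increase government spending by €132.2 million.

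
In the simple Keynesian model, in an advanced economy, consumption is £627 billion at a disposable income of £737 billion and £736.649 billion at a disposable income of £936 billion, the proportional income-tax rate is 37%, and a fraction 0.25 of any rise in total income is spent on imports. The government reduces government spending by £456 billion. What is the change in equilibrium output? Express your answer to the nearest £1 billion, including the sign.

MPC = ΔC/ΔYd = (736.649 − 627)/(936 − 737) = 109.649/199 = 0.551.
Expenditure multiplier = 1/(1 − c(1−t) + m) = 1/(1 − 0.551×0.63 + 0.25) = 1/0.90287 ≈ 1.108.
ΔY = k × ΔG = (−£456 billion) / 0.90287 ≈ −£505 billion.

−£505 billion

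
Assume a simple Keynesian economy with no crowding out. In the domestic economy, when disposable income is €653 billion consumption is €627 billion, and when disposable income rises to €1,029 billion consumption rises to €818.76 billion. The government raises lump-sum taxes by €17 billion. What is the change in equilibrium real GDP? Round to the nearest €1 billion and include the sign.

−€18 billion

MPC = ΔC/ΔYd = (818.76 − 627)/(1,029 − 653) = 191.76/376 = 0.51.
A lump-sum tax change of +€17 billion shifts disposable income by −€17 billion; first-round consumption changes by −c × ΔT = −0.51 × (+€17 billion) = −€8.67 billion.
Expenditure multiplier = 1/(1 − MPC) = 1/(1 − 0.51) = 1/0.49 ≈ 2.041.
The tax multiplier is −c × k ≈ −1.041, so ΔY = k × (−c·ΔT) = (−€8.67 billion) / 0.49 ≈ −€18 billion.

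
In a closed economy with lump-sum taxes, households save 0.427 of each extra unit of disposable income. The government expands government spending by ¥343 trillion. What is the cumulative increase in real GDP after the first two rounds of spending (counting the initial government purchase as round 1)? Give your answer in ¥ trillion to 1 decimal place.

MPC = 1 − MPS = 1 − 0.427 = 0.573.
Round 1 adds ΔG = ¥343 trillion; each later round is MPC = 0.573 times the previous.
After 2 rounds: 343 + 196.539 = ΔG·(1 − c^2)/(1 − c) = 343 × (1 − 0.328329)/0.427 ≈ ¥539.5 trillion.

¥539.5 trillion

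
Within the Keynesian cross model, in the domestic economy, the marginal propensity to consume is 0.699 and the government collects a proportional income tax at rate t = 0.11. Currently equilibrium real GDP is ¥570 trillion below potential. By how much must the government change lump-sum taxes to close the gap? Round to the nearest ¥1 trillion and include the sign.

Spending multiplier = 1/(1 − c(1−t)) = 1/(1 − 0.699×0.89) = 1/0.37789 ≈ 2.646.
Tax multiplier = −c·k = −0.699/0.37789 ≈ −1.85. Need ΔY = +¥570 trillion, so ΔT = ΔY/(−c·k) = −(+¥570 trillion) × 0.37789 / 0.699 ≈ −¥308 trillion.
The government should cut lump-sum taxes by ¥308 trillion.

−¥308 trillion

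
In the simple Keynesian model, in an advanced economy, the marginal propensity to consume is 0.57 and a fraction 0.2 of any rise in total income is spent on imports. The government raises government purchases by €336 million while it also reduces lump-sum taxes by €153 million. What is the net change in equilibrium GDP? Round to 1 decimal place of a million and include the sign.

Expenditure multiplier = 1/(1 − c + m) = 1/(1 − 0.57 + 0.2) = 1/0.63 ≈ 1.587.
ΔG contributes k·ΔG = (+€336 million) / 0.63 ≈ +€533.3 million.
ΔT of −€153 million changes first-round spending by −c·ΔT = +€87.21 million, contributing k·(−c·ΔT) = (+€87.21 million) / 0.63 ≈ +€138.4 million.
Net ΔY = k(ΔG − c·ΔT) = (+€423.21 million) / 0.63 ≈ +€671.8 million.

+€671.8 million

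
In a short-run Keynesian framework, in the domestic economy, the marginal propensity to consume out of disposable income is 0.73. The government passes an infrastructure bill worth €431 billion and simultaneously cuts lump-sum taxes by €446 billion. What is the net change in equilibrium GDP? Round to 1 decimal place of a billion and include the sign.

+€2,802.1 billion

Expenditure multiplier = 1/(1 − MPC) = 1/(1 − 0.73) = 1/0.27 ≈ 3.704.
ΔG contributes k·ΔG = (+€431 billion) / 0.27 ≈ +€1,596.3 billion.
ΔT of −€446 billion changes first-round spending by −c·ΔT = +€325.58 billion, contributing k·(−c·ΔT) = (+€325.58 billion) / 0.27 ≈ +€1,205.9 billion.
Net ΔY = k(ΔG − c·ΔT) = (+€756.58 billion) / 0.27 ≈ +€2,802.1 billion.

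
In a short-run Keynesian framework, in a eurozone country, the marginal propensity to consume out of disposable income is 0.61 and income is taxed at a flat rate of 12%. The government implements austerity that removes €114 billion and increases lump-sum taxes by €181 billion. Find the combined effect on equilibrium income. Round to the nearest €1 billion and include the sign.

−€484 billion

Expenditure multiplier = 1/(1 − c(1−t)) = 1/(1 − 0.61×0.88) = 1/0.4632 ≈ 2.159.
ΔG contributes k·ΔG = (−€114 billion) / 0.4632 ≈ −€246.1 billion.
ΔT of +€181 billion changes first-round spending by −c·ΔT = −€110.41 billion, contributing k·(−c·ΔT) = (−€110.41 billion) / 0.4632 ≈ −€238.4 billion.
Net ΔY = k(ΔG − c·ΔT) = (−€224.41 billion) / 0.4632 ≈ −€484 billion.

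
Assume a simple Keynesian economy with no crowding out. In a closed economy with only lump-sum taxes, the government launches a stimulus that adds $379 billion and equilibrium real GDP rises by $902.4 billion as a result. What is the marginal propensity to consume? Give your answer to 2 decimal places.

0.58

Implied spending multiplier k = ΔY/ΔG = 902.4/379 ≈ 2.381.
Since k = 1/(1 − MPC), MPC = 1 − 1/k = 1 − ΔG/ΔY = 1 − 379/902.4 ≈ 0.58.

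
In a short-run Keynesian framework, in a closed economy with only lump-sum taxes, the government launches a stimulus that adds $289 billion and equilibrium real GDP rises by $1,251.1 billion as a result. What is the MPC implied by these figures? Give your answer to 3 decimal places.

0.769

Implied spending multiplier k = ΔY/ΔG = 1,251.1/289 ≈ 4.3291.
Since k = 1/(1 − MPC), MPC = 1 − 1/k = 1 − ΔG/ΔY = 1 − 289/1,251.1 ≈ 0.769.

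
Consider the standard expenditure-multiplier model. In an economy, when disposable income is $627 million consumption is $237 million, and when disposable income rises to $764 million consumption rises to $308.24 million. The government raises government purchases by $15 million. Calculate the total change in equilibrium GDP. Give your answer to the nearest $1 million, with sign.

MPC = ΔC/ΔYd = (308.24 − 237)/(764 − 627) = 71.24/137 = 0.52.
Expenditure multiplier = 1/(1 − MPC) = 1/(1 − 0.52) = 1/0.48 ≈ 2.083.
ΔY = k × ΔG = (+$15 million) / 0.48 ≈ +$31 million.

+$31 million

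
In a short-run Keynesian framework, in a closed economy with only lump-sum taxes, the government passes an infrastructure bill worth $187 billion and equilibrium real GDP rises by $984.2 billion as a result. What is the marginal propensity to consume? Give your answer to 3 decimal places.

Implied spending multiplier k = ΔY/ΔG = 984.2/187 ≈ 5.2631.
Since k = 1/(1 − MPC), MPC = 1 − 1/k = 1 − ΔG/ΔY = 1 − 187/984.2 ≈ 0.810.

0.810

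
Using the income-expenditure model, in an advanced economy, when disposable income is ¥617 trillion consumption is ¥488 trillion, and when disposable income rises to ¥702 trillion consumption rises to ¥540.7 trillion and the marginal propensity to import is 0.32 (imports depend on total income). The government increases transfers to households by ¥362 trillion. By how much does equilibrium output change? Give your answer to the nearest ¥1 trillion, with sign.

MPC = ΔC/ΔYd = (540.7 − 488)/(702 − 617) = 52.7/85 = 0.62.
The transfer change shifts disposable income by +¥362 trillion, so first-round consumption changes by c·ΔTR = 0.62 × (+¥362 trillion) = +¥224.44 trillion.
Expenditure multiplier = 1/(1 − c + m) = 1/(1 − 0.62 + 0.32) = 1/0.7 ≈ 1.429.
The transfer multiplier is c × k ≈ 0.886, so ΔY = k × (c·ΔTR) = (+¥224.44 trillion) / 0.7 ≈ +¥321 trillion.

+¥321 trillion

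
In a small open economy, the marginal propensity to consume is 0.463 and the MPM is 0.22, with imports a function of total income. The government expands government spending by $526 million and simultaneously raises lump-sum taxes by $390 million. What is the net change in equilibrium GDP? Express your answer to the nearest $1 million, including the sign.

Expenditure multiplier = 1/(1 − c + m) = 1/(1 − 0.463 + 0.22) = 1/0.757 ≈ 1.321.
ΔG contributes k·ΔG = (+$526 million) / 0.757 ≈ +$694.8 million.
ΔT of +$390 million changes first-round spending by −c·ΔT = −$180.57 million, contributing k·(−c·ΔT) = (−$180.57 million) / 0.757 ≈ −$238.5 million.
Net ΔY = k(ΔG − c·ΔT) = (+$345.43 million) / 0.757 ≈ +$456 million.

+$456 million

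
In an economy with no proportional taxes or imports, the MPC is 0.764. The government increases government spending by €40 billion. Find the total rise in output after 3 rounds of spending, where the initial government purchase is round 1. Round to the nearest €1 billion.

Round 1 adds ΔG = €40 billion; each later round is MPC = 0.764 times the previous.
After 3 rounds: 40 + 30.56 + 23.34784 = ΔG·(1 − c^3)/(1 − c) = 40 × (1 − 0.445943744)/0.236 ≈ €94 billion.

€94 billion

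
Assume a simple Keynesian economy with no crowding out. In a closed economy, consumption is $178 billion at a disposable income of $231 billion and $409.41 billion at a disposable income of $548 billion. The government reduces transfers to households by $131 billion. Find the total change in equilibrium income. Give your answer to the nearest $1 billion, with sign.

MPC = ΔC/ΔYd = (409.41 − 178)/(548 − 231) = 231.41/317 = 0.73.
The transfer change shifts disposable income by −$131 billion, so first-round consumption changes by c·ΔTR = 0.73 × (−$131 billion) = −$95.63 billion.
Expenditure multiplier = 1/(1 − MPC) = 1/(1 − 0.73) = 1/0.27 ≈ 3.704.
The transfer multiplier is c × k ≈ 2.704, so ΔY = k × (c·ΔTR) = (−$95.63 billion) / 0.27 ≈ −$354 billion.

−$354 billion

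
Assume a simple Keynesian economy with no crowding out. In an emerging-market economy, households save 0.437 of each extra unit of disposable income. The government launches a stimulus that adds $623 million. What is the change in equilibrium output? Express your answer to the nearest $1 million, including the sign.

+$1,426 million

MPC = 1 − MPS = 1 − 0.437 = 0.563.
Expenditure multiplier = 1/(1 − MPC) = 1/(1 − 0.563) = 1/0.437 ≈ 2.288.
ΔY = k × ΔG = (+$623 million) / 0.437 ≈ +$1,426 million.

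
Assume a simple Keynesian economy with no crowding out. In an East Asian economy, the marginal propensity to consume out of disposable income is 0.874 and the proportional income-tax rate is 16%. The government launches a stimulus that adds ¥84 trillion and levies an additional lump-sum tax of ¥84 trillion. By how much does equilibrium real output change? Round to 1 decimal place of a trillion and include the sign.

+¥39.8 trillion

Expenditure multiplier = 1/(1 − c(1−t)) = 1/(1 − 0.874×0.84) = 1/0.26584 ≈ 3.762.
ΔG contributes k·ΔG = (+¥84 trillion) / 0.26584 ≈ +¥316 trillion.
ΔT of +¥84 trillion changes first-round spending by −c·ΔT = −¥73.416 trillion, contributing k·(−c·ΔT) = (−¥73.416 trillion) / 0.26584 ≈ −¥276.2 trillion.
Net ΔY = k(ΔG − c·ΔT) = (+¥10.584 trillion) / 0.26584 ≈ +¥39.8 trillion.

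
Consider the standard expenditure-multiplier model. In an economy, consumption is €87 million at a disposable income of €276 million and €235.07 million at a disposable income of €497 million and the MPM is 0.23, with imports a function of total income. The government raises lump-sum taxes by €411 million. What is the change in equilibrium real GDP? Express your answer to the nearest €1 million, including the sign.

MPC = ΔC/ΔYd = (235.07 − 87)/(497 − 276) = 148.07/221 = 0.67.
A lump-sum tax change of +€411 million shifts disposable income by −€411 million; first-round consumption changes by −c × ΔT = −0.67 × (+€411 million) = −€275.37 million.
Expenditure multiplier = 1/(1 − c + m) = 1/(1 − 0.67 + 0.23) = 1/0.56 ≈ 1.786.
The tax multiplier is −c × k ≈ −1.196, so ΔY = k × (−c·ΔT) = (−€275.37 million) / 0.56 ≈ −€492 million.

−€492 million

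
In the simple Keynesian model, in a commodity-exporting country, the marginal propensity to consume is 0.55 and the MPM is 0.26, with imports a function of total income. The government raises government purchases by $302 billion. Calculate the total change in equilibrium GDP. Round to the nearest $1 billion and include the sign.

+$425 billion

Government-spending multiplier = 1/(1 − c + m) = 1/(1 − 0.55 + 0.26) = 1/0.71 ≈ 1.408.
ΔY = k × ΔG = (+$302 billion) / 0.71 ≈ +$425 billion.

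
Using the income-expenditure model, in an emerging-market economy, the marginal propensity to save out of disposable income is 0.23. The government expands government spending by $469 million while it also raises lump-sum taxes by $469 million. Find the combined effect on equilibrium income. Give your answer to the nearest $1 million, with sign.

+$469 million

MPC = 1 − MPS = 1 − 0.23 = 0.77.
Expenditure multiplier = 1/(1 − MPC) = 1/(1 − 0.77) = 1/0.23 ≈ 4.348.
ΔG contributes k·ΔG = (+$469 million) / 0.23 ≈ +$2,039.1 million.
ΔT of +$469 million changes first-round spending by −c·ΔT = −$361.13 million, contributing k·(−c·ΔT) = (−$361.13 million) / 0.23 ≈ −$1,570.1 million.
With ΔG = ΔT and no other leakages, the balanced-budget multiplier is 1, so ΔY = ΔG = +$469 million.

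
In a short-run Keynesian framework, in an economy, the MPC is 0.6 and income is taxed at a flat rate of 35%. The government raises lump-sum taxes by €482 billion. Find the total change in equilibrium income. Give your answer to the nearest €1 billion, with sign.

−€474 billion

A lump-sum tax change of +€482 billion shifts disposable income by −€482 billion; first-round consumption changes by −c × ΔT = −0.6 × (+€482 billion) = −€289.2 billion.
Expenditure multiplier = 1/(1 − c(1−t)) = 1/(1 − 0.6×0.65) = 1/0.61 ≈ 1.639.
The tax multiplier is −c × k ≈ −0.984, so ΔY = k × (−c·ΔT) = (−€289.2 billion) / 0.61 ≈ −€474 billion.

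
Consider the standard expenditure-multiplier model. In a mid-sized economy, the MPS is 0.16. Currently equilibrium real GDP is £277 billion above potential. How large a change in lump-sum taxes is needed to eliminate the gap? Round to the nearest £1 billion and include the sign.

MPC = 1 − MPS = 1 − 0.16 = 0.84.
Spending multiplier = 1/(1 − MPC) = 1/(1 − 0.84) = 1/0.16 = 6.25.
Tax multiplier = −c·k = −0.84/0.16 = −5.25. Need ΔY = −£277 billion, so ΔT = ΔY/(−c·k) = −(−£277 billion) × 0.16 / 0.84 ≈ +£53 billion.
The government should raise lump-sum taxes by £53 billion.

+£53 billion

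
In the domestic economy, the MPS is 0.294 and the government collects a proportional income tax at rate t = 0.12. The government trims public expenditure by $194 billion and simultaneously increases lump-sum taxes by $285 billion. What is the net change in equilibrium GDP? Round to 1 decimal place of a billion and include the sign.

−$1,043.5 billion

MPC = 1 − MPS = 1 − 0.294 = 0.706.
Expenditure multiplier = 1/(1 − c(1−t)) = 1/(1 − 0.706×0.88) = 1/0.37872 ≈ 2.64.
ΔG contributes k·ΔG = (−$194 billion) / 0.37872 ≈ −$512.3 billion.
ΔT of +$285 billion changes first-round spending by −c·ΔT = −$201.21 billion, contributing k·(−c·ΔT) = (−$201.21 billion) / 0.37872 ≈ −$531.3 billion.
Net ΔY = k(ΔG − c·ΔT) = (−$395.21 billion) / 0.37872 ≈ −$1,043.5 billion.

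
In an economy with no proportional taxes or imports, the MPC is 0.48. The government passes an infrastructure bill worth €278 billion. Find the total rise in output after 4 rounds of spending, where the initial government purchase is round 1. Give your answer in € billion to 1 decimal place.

Round 1 adds ΔG = €278 billion; each later round is MPC = 0.48 times the previous.
After 4 rounds: 278 + 133.44 + 64.0512 + 30.744576 = ΔG·(1 − c^4)/(1 − c) = 278 × (1 − 0.05308416)/0.52 ≈ €506.2 billion.

€506.2 billion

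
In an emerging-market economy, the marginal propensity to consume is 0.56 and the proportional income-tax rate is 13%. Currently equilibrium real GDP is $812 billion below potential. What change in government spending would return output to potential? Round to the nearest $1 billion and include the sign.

+$416 billion

Spending multiplier = 1/(1 − c(1−t)) = 1/(1 − 0.56×0.87) = 1/0.5128 ≈ 1.95.
Need ΔY = +$812 billion, so ΔG = ΔY/k = (+$812 billion) × 0.5128 ≈ +$416 billion.
The government should increase government spending by $416 billion.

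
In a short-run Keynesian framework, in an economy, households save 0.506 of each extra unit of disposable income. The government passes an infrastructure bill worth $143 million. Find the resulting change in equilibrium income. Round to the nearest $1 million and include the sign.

MPC = 1 − MPS = 1 − 0.506 = 0.494.
Spending multiplier = 1/(1 − MPC) = 1/(1 − 0.494) = 1/0.506 ≈ 1.976.
ΔY = k × ΔG = (+$143 million) / 0.506 ≈ +$283 million.

+$283 million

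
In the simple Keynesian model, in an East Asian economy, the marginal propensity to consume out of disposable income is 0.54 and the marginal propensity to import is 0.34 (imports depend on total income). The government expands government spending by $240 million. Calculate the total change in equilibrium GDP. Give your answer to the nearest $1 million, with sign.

Expenditure multiplier = 1/(1 − c + m) = 1/(1 − 0.54 + 0.34) = 1/0.8 = 1.25.
ΔY = k × ΔG = (+$240 million) / 0.8 = +$300 million.

+$300 million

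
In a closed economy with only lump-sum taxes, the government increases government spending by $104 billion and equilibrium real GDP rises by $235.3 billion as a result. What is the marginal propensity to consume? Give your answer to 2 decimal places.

0.56

Implied spending multiplier k = ΔY/ΔG = 235.3/104 = 2.2625.
Since k = 1/(1 − MPC), MPC = 1 − 1/k = 1 − ΔG/ΔY = 1 − 104/235.3 ≈ 0.56.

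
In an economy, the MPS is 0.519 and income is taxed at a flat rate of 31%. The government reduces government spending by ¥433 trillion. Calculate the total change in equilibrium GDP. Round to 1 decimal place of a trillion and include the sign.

MPC = 1 − MPS = 1 − 0.519 = 0.481.
Expenditure multiplier = 1/(1 − c(1−t)) = 1/(1 − 0.481×0.69) = 1/0.66811 ≈ 1.497.
ΔY = k × ΔG = (−¥433 trillion) / 0.66811 ≈ −¥648.1 trillion.

−¥648.1 trillion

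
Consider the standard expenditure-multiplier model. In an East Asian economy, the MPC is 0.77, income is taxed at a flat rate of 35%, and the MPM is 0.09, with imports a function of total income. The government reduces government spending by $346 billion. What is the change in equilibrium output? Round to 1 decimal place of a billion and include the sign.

−$586.9 billion

Spending multiplier = 1/(1 − c(1−t) + m) = 1/(1 − 0.77×0.65 + 0.09) = 1/0.5895 ≈ 1.696.
ΔY = k × ΔG = (−$346 billion) / 0.5895 ≈ −$586.9 billion.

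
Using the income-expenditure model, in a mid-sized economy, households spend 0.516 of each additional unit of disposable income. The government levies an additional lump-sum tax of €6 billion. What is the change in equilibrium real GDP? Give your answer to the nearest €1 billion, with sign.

−€6 billion

A lump-sum tax change of +€6 billion shifts disposable income by −€6 billion; first-round consumption changes by −c × ΔT = −0.516 × (+€6 billion) = −€3.096 billion.
Expenditure multiplier = 1/(1 − MPC) = 1/(1 − 0.516) = 1/0.484 ≈ 2.066.
The tax multiplier is −c × k ≈ −1.066, so ΔY = k × (−c·ΔT) = (−€3.096 billion) / 0.484 ≈ −€6 billion.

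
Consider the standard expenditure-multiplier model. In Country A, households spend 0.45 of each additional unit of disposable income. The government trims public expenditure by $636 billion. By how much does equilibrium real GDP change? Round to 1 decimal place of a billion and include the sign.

−$1,156.4 billion

Government-spending multiplier = 1/(1 − MPC) = 1/(1 − 0.45) = 1/0.55 ≈ 1.818.
ΔY = k × ΔG = (−$636 billion) / 0.55 ≈ −$1,156.4 billion.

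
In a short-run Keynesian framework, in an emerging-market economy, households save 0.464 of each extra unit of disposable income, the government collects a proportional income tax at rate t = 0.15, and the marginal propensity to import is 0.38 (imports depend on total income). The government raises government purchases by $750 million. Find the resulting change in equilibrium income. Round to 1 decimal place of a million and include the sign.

MPC = 1 − MPS = 1 − 0.464 = 0.536.
Expenditure multiplier = 1/(1 − c(1−t) + m) = 1/(1 − 0.536×0.85 + 0.38) = 1/0.9244 ≈ 1.082.
ΔY = k × ΔG = (+$750 million) / 0.9244 ≈ +$811.3 million.

+$811.3 million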